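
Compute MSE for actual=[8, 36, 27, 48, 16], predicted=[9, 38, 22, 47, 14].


Squared errors: (8-9)²=1, (36-38)²=4, (27-22)²=25, (48-47)²=1, (16-14)²=4
Sum = 35
MSE = 35/5 = 7

7


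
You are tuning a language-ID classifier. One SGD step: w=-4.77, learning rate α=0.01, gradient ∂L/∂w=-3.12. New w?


w_new = w - α·∇
= -4.77 - 0.01·-3.12
= -4.77 + 0.0312
= -4.7388

-4.7388


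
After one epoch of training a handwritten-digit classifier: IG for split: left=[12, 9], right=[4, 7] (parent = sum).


Parent = [16, 16], H_parent = 1
H_left = 0.9852 (n=21), H_right = 0.9457 (n=11)
H_children = (21/32)·0.9852 + (11/32)·0.9457 = 0.9716
IG = 1 - 0.9716 = 0.0284

0.0284


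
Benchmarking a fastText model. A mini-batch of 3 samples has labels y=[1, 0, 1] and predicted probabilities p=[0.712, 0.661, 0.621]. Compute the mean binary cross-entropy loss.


L[0] = -ln(0.712) = 0.3397
L[1] = -ln(1-0.661) = -ln(0.339) = 1.0818
L[2] = -ln(0.621) = 0.4764
mean = (0.3397 + 1.0818 + 0.4764)/3 = 0.6326

0.6326


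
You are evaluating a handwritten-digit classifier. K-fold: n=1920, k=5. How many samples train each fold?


Fold size = 1920/5 = 384
Training per fold = 1920 - 384 = 1536

1536


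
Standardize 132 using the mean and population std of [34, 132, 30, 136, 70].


μ = 80.4, σ = 45.9461
z = (132 - 80.4)/45.9461 = 1.1231

1.1231


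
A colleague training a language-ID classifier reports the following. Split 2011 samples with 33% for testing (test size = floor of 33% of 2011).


Test = ⌊2011·33/100⌋ = 663
Train = 2011 - 663 = 1348

Train: 1348, Test: 663


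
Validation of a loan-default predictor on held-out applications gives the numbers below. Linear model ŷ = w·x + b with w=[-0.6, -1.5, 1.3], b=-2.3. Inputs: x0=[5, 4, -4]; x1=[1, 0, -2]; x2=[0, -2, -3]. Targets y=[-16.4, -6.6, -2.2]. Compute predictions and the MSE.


ŷ0 = (-0.6)·(5) + (-1.5)·(4) + (1.3)·(-4) - 2.3 = -16.5
ŷ1 = (-0.6)·(1) + (-1.5)·(0) + (1.3)·(-2) - 2.3 = -5.5
ŷ2 = (-0.6)·(0) + (-1.5)·(-2) + (1.3)·(-3) - 2.3 = -3.2
errors² = [0.01, 1.21, 1.0]
MSE = 2.2200/3 = 0.74

0.74


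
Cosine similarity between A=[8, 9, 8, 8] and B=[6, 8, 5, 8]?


A·B = 8·6 + 9·8 + 8·5 + 8·8 = 224
‖A‖ = √273 = 16.5227, ‖B‖ = √189 = 13.7477
cos = 224/(√273·√189) = 224/√51597 = 0.9861

0.9861


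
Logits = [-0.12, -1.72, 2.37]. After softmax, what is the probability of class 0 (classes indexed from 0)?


Exponentials: e^-0.12=0.8869, e^-1.72=0.1791, e^2.37=10.6974
Sum = 11.7634
Softmax = [0.0754, 0.0152, 0.9094]
p[0] = 0.8869/11.7634 = 0.0754

0.0754


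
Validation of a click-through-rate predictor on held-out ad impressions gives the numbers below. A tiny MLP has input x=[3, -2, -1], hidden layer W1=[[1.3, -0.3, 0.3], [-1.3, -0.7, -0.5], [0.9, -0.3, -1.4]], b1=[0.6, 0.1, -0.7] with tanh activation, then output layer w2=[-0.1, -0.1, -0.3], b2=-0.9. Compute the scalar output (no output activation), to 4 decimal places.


z1[0] = (1.3)·(3) + (-0.3)·(-2) + (0.3)·(-1) + 0.6 = 4.8
z1[1] = (-1.3)·(3) + (-0.7)·(-2) + (-0.5)·(-1) + 0.1 = -1.9
z1[2] = (0.9)·(3) + (-0.3)·(-2) + (-1.4)·(-1) - 0.7 = 4.0
h = tanh(z1) = [0.9999, -0.9562, 0.9993]
output = (-0.1)·(0.9999) + (-0.1)·(-0.9562) + (-0.3)·(0.9993) - 0.9 = -1.2042

-1.2042


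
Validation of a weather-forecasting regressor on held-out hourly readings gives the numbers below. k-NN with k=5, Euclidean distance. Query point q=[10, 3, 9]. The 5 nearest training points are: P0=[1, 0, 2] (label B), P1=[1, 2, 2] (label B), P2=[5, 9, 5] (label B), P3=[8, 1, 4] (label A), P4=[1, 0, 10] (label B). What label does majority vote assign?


d(q,P0) = 11.7898  (label B)
d(q,P1) = 11.4455  (label B)
d(q,P2) = 8.775  (label B)
d(q,P3) = 5.7446  (label A)
d(q,P4) = 9.5394  (label B)
Votes: A=1, B=4
Majority → B

B


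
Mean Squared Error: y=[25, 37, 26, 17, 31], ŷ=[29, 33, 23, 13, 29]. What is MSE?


Squared errors: (25-29)²=16, (37-33)²=16, (26-23)²=9, (17-13)²=16, (31-29)²=4
Sum = 61
MSE = 61/5 = 61/5

61/5


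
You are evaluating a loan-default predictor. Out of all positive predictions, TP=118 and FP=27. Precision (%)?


Precision = TP/(TP+FP)
= 118/(118+27)
= 118/145 = 81.38%

81.38%


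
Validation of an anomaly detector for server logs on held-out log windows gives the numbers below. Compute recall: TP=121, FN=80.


Recall = TP/(TP+FN)
= 121/(121+80)
= 121/201 = 60.2%

60.2%


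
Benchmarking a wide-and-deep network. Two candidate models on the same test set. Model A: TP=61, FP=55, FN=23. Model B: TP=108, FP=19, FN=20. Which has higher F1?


Model A: P=61/116=0.5259, R=61/84=0.7262, F1=2PR/(P+R)=2TP/(2TP+FP+FN)=122/200=0.61
Model B: P=108/127=0.8504, R=108/128=0.8438, F1=2PR/(P+R)=2TP/(2TP+FP+FN)=216/255=0.8471
0.61 < 0.8471 → Model B

Model B


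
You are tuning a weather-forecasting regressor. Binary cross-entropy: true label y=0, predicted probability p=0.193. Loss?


BCE = -[y·ln(p) + (1-y)·ln(1-p)]
= -0 - 1·ln(1-0.193)
= -ln(0.807) = 0.2144

0.2144


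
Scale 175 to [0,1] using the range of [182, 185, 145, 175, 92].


min=92, max=185
(175-92)/(185-92) = 83/93 = 0.8925

0.8925


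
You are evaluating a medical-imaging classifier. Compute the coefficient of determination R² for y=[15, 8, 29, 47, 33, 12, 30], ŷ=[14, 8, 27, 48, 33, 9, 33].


ȳ = 24.8571
SS_res = Σ(y-ŷ)² = 24
SS_tot = Σ(y-ȳ)² = 1146.86
R² = 1 - SS_res/SS_tot = 1 - 0.0209 = 0.9791

0.9791


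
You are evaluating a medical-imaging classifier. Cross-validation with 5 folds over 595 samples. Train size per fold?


Fold size = 595/5 = 119
Training per fold = 595 - 119 = 476

476


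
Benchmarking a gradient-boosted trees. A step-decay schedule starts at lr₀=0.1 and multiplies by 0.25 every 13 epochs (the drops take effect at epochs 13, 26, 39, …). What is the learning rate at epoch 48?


n_drops = ⌊48/13⌋ = 3
lr = 0.1·0.25^3 = 0.1·0.015625 = 0.0015625

0.0015625


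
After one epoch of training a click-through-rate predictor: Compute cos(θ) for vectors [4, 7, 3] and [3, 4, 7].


A·B = 4·3 + 7·4 + 3·7 = 61
‖A‖ = √74 = 8.6023, ‖B‖ = √74 = 8.6023
cos = 61/(√74·√74) = 61/√5476 = 0.8243

0.8243


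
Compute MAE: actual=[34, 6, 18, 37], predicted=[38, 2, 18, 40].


Absolute errors: |34-38|=4, |6-2|=4, |18-18|=0, |37-40|=3
Sum = 11
MAE = 11/4 = 11/4

11/4


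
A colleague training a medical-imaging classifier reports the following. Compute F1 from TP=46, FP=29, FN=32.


Precision = 46/75 = 0.6133
Recall = 46/78 = 0.5897
F1 = 2·P·R/(P+R) = 2·TP/(2·TP+FP+FN) = 92/(92+29+32) = 92/153 = 0.6013

0.6013


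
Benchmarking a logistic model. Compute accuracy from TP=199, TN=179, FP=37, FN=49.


Accuracy = (TP+TN)/(TP+TN+FP+FN)
= (199+179)/(464)
= 378/464 = 81.47%

81.47%


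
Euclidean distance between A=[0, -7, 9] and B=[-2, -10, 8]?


d = √((0+ 2)² + (-7+ 10)² + (9-8)²)
  = √(4 + 9 + 1)
  = √14 = 3.7417

3.7417


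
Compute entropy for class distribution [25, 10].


Probabilities: [25/35, 10/35] ≈ [0.7143, 0.2857]
H = -((25/35)·log₂(25/35) + (10/35)·log₂(10/35))
  = 0.8631 bits

0.8631 bits


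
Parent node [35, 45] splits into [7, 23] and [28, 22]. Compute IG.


Parent = [35, 45], H_parent = 0.9887
H_left = 0.7838 (n=30), H_right = 0.9896 (n=50)
H_children = (30/80)·0.7838 + (50/80)·0.9896 = 0.9124
IG = 0.9887 - 0.9124 = 0.0763

0.0763


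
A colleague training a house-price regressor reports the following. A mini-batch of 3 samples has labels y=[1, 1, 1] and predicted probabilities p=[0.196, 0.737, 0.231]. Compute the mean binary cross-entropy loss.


L[0] = -ln(0.196) = 1.6296
L[1] = -ln(0.737) = 0.3052
L[2] = -ln(0.231) = 1.4653
mean = (1.6296 + 0.3052 + 1.4653)/3 = 1.1334

1.1334


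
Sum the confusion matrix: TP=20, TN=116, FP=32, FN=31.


Total = TP + TN + FP + FN
= 20 + 116 + 32 + 31
= 199
(Predicted positive: 52, predicted negative: 147)

199


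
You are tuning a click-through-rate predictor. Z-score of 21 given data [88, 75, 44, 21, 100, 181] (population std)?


μ = 84.8333, σ = 50.5418
z = (21 - 84.8333)/50.5418 = -1.263

-1.263


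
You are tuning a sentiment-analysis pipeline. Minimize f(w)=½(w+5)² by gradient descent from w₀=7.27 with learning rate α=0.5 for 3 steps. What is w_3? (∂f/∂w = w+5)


step 1: grad = 7.27+5 = 12.27; w = 7.27 - 0.5·(12.27) = 1.135
step 2: grad = 1.135+5 = 6.135; w = 1.135 - 0.5·(6.135) = -1.9325
step 3: grad = -1.9325+5 = 3.0675; w = -1.9325 - 0.5·(3.0675) = -3.46625

-3.46625


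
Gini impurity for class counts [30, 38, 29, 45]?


Probabilities: [30/142, 38/142, 29/142, 45/142] ≈ [0.2113, 0.2676, 0.2042, 0.3169]
Σpᵢ² = (900 + 1444 + 841 + 2025)/142² = 5210/20164
Gini = 1 - Σpᵢ² = 1 - 5210/20164 = 0.7416

0.7416


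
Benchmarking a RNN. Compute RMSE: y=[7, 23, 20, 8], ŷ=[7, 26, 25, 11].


MSE = 43/4 = 10.75
RMSE = √(43/4) = 3.2787

3.2787


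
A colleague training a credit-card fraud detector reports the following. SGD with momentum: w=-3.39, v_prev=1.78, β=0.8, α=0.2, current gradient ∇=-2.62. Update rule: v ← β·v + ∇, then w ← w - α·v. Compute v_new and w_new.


v_new = 0.8·1.78 - 2.62 = 1.424 - 2.62 = -1.196
w_new = -3.39 - 0.2·-1.196 = -3.39 + 0.2392 = -3.1508

v_new=-1.196, w_new=-3.1508


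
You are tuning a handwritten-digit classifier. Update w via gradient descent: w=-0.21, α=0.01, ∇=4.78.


w_new = w - α·∇
= -0.21 - 0.01·4.78
= -0.21 - 0.0478
= -0.2578

-0.2578


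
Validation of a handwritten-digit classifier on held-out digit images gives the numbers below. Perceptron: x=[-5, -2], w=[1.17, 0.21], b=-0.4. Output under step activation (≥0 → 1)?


z = (-5)·(1.17) + (-2)·(0.21) - 0.4
  = -6.67
step(z) = 0 (z<0)

0


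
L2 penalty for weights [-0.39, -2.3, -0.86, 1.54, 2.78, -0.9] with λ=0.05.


‖w‖₂² = (-0.39)² + (-2.3)² + (-0.86)² + (1.54)² + (2.78)² + (-0.9)²
     = 0.1521 + 5.29 + 0.7396 + 2.3716 + 7.7284 + 0.81
     = 17.0917
λ·‖w‖₂² = 0.05·17.0917 = 0.854585

0.854585


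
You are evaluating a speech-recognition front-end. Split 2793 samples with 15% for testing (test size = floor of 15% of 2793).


Test = ⌊2793·15/100⌋ = 418
Train = 2793 - 418 = 2375

Train: 2375, Test: 418


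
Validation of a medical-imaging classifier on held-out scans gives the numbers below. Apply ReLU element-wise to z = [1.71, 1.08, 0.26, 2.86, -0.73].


ReLU(1.71) = max(0, 1.71) = 1.71
ReLU(1.08) = max(0, 1.08) = 1.08
ReLU(0.26) = max(0, 0.26) = 0.26
ReLU(2.86) = max(0, 2.86) = 2.86
ReLU(-0.73) = max(0, -0.73) = 0.0
result = [1.71, 1.08, 0.26, 2.86, 0.0]

[1.71, 1.08, 0.26, 2.86, 0.0]


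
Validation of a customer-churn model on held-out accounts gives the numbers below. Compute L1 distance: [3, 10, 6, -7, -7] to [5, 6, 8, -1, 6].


d = |3-5| + |10-6| + |6-8| + |-7+ 1| + |-7-6|
  = 2 + 4 + 2 + 6 + 13
  = 27

27


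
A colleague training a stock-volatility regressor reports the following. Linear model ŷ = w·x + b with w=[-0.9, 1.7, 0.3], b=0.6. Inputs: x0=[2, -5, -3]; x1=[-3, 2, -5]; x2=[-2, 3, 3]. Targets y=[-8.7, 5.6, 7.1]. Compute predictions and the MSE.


ŷ0 = (-0.9)·(2) + (1.7)·(-5) + (0.3)·(-3) + 0.6 = -10.6
ŷ1 = (-0.9)·(-3) + (1.7)·(2) + (0.3)·(-5) + 0.6 = 5.2
ŷ2 = (-0.9)·(-2) + (1.7)·(3) + (0.3)·(3) + 0.6 = 8.4
errors² = [3.61, 0.16, 1.69]
MSE = 5.4600/3 = 1.82

1.82


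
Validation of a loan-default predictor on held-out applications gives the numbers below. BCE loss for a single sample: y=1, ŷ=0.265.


BCE = -[y·ln(p) + (1-y)·ln(1-p)]
= -1·ln(0.265) - 0
= -ln(0.265) = 1.328

1.328


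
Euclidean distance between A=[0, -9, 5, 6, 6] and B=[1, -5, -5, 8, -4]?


d = √((0-1)² + (-9+ 5)² + (5+ 5)² + (6-8)² + (6+ 4)²)
  = √(1 + 16 + 100 + 4 + 100)
  = √221 = 14.8661

14.8661


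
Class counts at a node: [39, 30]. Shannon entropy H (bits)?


Probabilities: [39/69, 30/69] ≈ [0.5652, 0.4348]
H = -((39/69)·log₂(39/69) + (30/69)·log₂(30/69))
  = 0.9877 bits

0.9877 bits


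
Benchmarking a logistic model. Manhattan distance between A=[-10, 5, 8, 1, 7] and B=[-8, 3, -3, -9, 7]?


d = |-10+ 8| + |5-3| + |8+ 3| + |1+ 9| + |7-7|
  = 2 + 2 + 11 + 10 + 0
  = 25

25


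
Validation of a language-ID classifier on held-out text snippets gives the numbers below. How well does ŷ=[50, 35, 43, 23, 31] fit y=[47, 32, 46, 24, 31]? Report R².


ȳ = 36
SS_res = Σ(y-ŷ)² = 28
SS_tot = Σ(y-ȳ)² = 406
R² = 1 - SS_res/SS_tot = 1 - 0.069 = 0.931

0.931


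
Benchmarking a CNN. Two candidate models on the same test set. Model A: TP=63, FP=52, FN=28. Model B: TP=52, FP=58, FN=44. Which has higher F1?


Model A: P=63/115=0.5478, R=63/91=0.6923, F1=2PR/(P+R)=2TP/(2TP+FP+FN)=126/206=0.6117
Model B: P=52/110=0.4727, R=52/96=0.5417, F1=2PR/(P+R)=2TP/(2TP+FP+FN)=104/206=0.5049
0.6117 > 0.5049 → Model A

Model A


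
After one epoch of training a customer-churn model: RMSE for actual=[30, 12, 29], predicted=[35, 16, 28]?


MSE = 42/3 = 14
RMSE = √(42/3) = 3.7417

3.7417


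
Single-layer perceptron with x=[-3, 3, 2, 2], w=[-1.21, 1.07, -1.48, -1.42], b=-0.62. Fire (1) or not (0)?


z = (-3)·(-1.21) + (3)·(1.07) + (2)·(-1.48) + (2)·(-1.42) - 0.62
  = 0.42
step(z) = 1 (z≥0)

1


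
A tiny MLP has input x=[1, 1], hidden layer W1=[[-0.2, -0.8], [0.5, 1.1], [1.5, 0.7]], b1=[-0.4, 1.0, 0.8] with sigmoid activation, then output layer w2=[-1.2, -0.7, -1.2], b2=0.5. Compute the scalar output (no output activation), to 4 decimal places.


z1[0] = (-0.2)·(1) + (-0.8)·(1) - 0.4 = -1.4
z1[1] = (0.5)·(1) + (1.1)·(1) + 1.0 = 2.6
z1[2] = (1.5)·(1) + (0.7)·(1) + 0.8 = 3.0
h = sigmoid(z1) = [0.1978, 0.9309, 0.9526]
output = (-1.2)·(0.1978) + (-0.7)·(0.9309) + (-1.2)·(0.9526) + 0.5 = -1.5321

-1.5321


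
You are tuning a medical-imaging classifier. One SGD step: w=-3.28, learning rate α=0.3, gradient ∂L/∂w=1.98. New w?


w_new = w - α·∇
= -3.28 - 0.3·1.98
= -3.28 - 0.594
= -3.874

-3.874


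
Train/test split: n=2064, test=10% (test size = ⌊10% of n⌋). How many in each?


Test = ⌊2064·10/100⌋ = 206
Train = 2064 - 206 = 1858

Train: 1858, Test: 206


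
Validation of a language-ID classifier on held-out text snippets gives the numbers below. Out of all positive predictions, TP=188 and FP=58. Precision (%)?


Precision = TP/(TP+FP)
= 188/(188+58)
= 188/246 = 76.42%

76.42%


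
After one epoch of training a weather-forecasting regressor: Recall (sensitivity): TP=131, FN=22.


Recall = TP/(TP+FN)
= 131/(131+22)
= 131/153 = 85.62%

85.62%


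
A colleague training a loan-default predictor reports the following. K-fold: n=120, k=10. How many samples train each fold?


Fold size = 120/10 = 12
Training per fold = 120 - 12 = 108

108


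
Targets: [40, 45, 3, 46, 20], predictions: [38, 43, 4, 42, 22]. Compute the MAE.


Absolute errors: |40-38|=2, |45-43|=2, |3-4|=1, |46-42|=4, |20-22|=2
Sum = 11
MAE = 11/5 = 11/5

11/5


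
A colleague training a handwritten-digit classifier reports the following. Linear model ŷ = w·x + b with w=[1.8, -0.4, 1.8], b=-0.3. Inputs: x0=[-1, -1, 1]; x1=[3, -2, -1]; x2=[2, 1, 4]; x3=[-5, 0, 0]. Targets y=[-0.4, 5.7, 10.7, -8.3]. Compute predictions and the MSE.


ŷ0 = (1.8)·(-1) + (-0.4)·(-1) + (1.8)·(1) - 0.3 = 0.1
ŷ1 = (1.8)·(3) + (-0.4)·(-2) + (1.8)·(-1) - 0.3 = 4.1
ŷ2 = (1.8)·(2) + (-0.4)·(1) + (1.8)·(4) - 0.3 = 10.1
ŷ3 = (1.8)·(-5) + (-0.4)·(0) + (1.8)·(0) - 0.3 = -9.3
errors² = [0.25, 2.56, 0.36, 1.0]
MSE = 4.1700/4 = 1.0425

1.0425


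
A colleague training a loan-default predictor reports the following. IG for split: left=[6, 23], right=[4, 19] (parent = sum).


Parent = [10, 42], H_parent = 0.7063
H_left = 0.7355 (n=29), H_right = 0.6666 (n=23)
H_children = (29/52)·0.7355 + (23/52)·0.6666 = 0.705
IG = 0.7063 - 0.705 = 0.0013

0.0013


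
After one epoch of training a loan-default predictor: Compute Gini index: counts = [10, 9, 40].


Probabilities: [10/59, 9/59, 40/59] ≈ [0.1695, 0.1525, 0.678]
Σpᵢ² = (100 + 81 + 1600)/59² = 1781/3481
Gini = 1 - Σpᵢ² = 1 - 1781/3481 = 0.4884

0.4884


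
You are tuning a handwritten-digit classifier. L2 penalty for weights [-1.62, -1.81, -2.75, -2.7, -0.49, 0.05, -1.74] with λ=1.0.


‖w‖₂² = (-1.62)² + (-1.81)² + (-2.75)² + (-2.7)² + (-0.49)² + (0.05)² + (-1.74)²
     = 2.6244 + 3.2761 + 7.5625 + 7.29 + 0.2401 + 0.0025 + 3.0276
     = 24.0232
λ·‖w‖₂² = 1.0·24.0232 = 24.0232

24.0232


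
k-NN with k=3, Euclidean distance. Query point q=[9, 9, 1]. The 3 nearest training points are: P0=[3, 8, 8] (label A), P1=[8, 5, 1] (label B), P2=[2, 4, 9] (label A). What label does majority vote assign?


d(q,P0) = 9.2736  (label A)
d(q,P1) = 4.1231  (label B)
d(q,P2) = 11.7473  (label A)
Votes: A=2, B=1
Majority → A

A


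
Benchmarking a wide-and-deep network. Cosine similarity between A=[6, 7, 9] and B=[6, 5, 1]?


A·B = 6·6 + 7·5 + 9·1 = 80
‖A‖ = √166 = 12.8841, ‖B‖ = √62 = 7.874
cos = 80/(√166·√62) = 80/√10292 = 0.7886

0.7886


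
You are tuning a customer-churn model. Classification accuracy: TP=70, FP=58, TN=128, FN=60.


Accuracy = (TP+TN)/(TP+TN+FP+FN)
= (70+128)/(316)
= 198/316 = 62.66%

62.66%


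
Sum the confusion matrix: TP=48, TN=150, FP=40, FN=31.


Total = TP + TN + FP + FN
= 48 + 150 + 40 + 31
= 269
(Predicted positive: 88, predicted negative: 181)

269


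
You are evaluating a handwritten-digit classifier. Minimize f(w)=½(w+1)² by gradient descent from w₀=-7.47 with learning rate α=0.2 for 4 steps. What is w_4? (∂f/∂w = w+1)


step 1: grad = -7.47+1 = -6.47; w = -7.47 - 0.2·(-6.47) = -6.176
step 2: grad = -6.176+1 = -5.176; w = -6.176 - 0.2·(-5.176) = -5.1408
step 3: grad = -5.1408+1 = -4.1408; w = -5.1408 - 0.2·(-4.1408) = -4.31264
step 4: grad = -4.31264+1 = -3.31264; w = -4.31264 - 0.2·(-3.31264) = -3.650112

-3.650112


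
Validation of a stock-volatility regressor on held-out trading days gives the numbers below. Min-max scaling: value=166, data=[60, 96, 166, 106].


min=60, max=166
(166-60)/(166-60) = 106/106 = 1.0

1.0


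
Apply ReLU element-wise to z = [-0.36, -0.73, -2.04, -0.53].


ReLU(-0.36) = max(0, -0.36) = 0.0
ReLU(-0.73) = max(0, -0.73) = 0.0
ReLU(-2.04) = max(0, -2.04) = 0.0
ReLU(-0.53) = max(0, -0.53) = 0.0
result = [0.0, 0.0, 0.0, 0.0]

[0.0, 0.0, 0.0, 0.0]


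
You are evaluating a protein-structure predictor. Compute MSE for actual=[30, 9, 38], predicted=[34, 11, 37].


Squared errors: (30-34)²=16, (9-11)²=4, (38-37)²=1
Sum = 21
MSE = 21/3 = 7

7


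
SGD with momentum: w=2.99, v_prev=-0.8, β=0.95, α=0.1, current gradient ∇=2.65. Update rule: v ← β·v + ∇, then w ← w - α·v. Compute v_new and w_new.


v_new = 0.95·-0.8 + 2.65 = -0.76 + 2.65 = 1.89
w_new = 2.99 - 0.1·1.89 = 2.99 - 0.189 = 2.801

v_new=1.89, w_new=2.801


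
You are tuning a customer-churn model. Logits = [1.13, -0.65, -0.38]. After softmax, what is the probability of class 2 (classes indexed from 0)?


Exponentials: e^1.13=3.0957, e^-0.65=0.522, e^-0.38=0.6839
Sum = 4.3016
Softmax = [0.7197, 0.1214, 0.159]
p[2] = 0.6839/4.3016 = 0.159

0.159


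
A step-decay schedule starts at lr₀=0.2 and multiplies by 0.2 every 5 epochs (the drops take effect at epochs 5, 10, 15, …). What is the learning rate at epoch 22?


n_drops = ⌊22/5⌋ = 4
lr = 0.2·0.2^4 = 0.2·0.0016 = 0.00032

0.00032


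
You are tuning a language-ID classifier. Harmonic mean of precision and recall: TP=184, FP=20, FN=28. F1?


Precision = 184/204 = 0.902
Recall = 184/212 = 0.8679
F1 = 2·P·R/(P+R) = 2·TP/(2·TP+FP+FN) = 368/(368+20+28) = 368/416 = 0.8846

0.8846


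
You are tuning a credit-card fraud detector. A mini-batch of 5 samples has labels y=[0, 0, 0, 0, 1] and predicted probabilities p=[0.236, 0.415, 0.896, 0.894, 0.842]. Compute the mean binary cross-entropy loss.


L[0] = -ln(1-0.236) = -ln(0.764) = 0.2692
L[1] = -ln(1-0.415) = -ln(0.585) = 0.5361
L[2] = -ln(1-0.896) = -ln(0.104) = 2.2634
L[3] = -ln(1-0.894) = -ln(0.106) = 2.2443
L[4] = -ln(0.842) = 0.172
mean = (0.2692 + 0.5361 + 2.2634 + 2.2443 + 0.172)/5 = 1.097

1.097


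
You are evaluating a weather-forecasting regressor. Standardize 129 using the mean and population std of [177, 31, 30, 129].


μ = 91.75, σ = 63.5585
z = (129 - 91.75)/63.5585 = 0.5861

0.5861


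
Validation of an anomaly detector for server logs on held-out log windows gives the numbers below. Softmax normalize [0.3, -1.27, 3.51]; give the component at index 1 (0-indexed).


Exponentials: e^0.3=1.3499, e^-1.27=0.2808, e^3.51=33.4483
Sum = 35.079
Softmax = [0.0385, 0.008, 0.9535]
p[1] = 0.2808/35.079 = 0.008

0.008


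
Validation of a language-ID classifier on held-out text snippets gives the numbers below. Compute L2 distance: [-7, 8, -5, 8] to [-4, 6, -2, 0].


d = √((-7+ 4)² + (8-6)² + (-5+ 2)² + (8-0)²)
  = √(9 + 4 + 9 + 64)
  = √86 = 9.2736

9.2736


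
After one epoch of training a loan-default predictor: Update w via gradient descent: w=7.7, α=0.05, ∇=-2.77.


w_new = w - α·∇
= 7.7 - 0.05·-2.77
= 7.7 + 0.1385
= 7.8385

7.8385


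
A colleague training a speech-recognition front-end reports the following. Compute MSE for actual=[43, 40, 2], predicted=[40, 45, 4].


Squared errors: (43-40)²=9, (40-45)²=25, (2-4)²=4
Sum = 38
MSE = 38/3 = 38/3

38/3


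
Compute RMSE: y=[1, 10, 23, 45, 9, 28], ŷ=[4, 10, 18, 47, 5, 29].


MSE = 55/6 = 9.1667
RMSE = √(55/6) = 3.0277

3.0277


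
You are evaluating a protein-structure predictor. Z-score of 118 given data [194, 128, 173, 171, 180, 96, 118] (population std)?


μ = 151.4286, σ = 34.2589
z = (118 - 151.4286)/34.2589 = -0.9758

-0.9758


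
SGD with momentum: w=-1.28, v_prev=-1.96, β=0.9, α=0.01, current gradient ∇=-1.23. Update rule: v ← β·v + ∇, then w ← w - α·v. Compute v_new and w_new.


v_new = 0.9·-1.96 - 1.23 = -1.764 - 1.23 = -2.994
w_new = -1.28 - 0.01·-2.994 = -1.28 + 0.02994 = -1.25006

v_new=-2.994, w_new=-1.25006


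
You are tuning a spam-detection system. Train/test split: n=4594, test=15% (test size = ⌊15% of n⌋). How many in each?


Test = ⌊4594·15/100⌋ = 689
Train = 4594 - 689 = 3905

Train: 3905, Test: 689


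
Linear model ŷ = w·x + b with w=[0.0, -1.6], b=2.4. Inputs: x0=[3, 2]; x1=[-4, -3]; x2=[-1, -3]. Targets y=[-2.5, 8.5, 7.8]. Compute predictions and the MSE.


ŷ0 = (0.0)·(3) + (-1.6)·(2) + 2.4 = -0.8
ŷ1 = (0.0)·(-4) + (-1.6)·(-3) + 2.4 = 7.2
ŷ2 = (0.0)·(-1) + (-1.6)·(-3) + 2.4 = 7.2
errors² = [2.89, 1.69, 0.36]
MSE = 4.9400/3 = 1.6467

1.6467


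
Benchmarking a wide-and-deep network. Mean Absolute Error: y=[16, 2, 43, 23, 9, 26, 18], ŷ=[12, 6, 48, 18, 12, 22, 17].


Absolute errors: |16-12|=4, |2-6|=4, |43-48|=5, |23-18|=5, |9-12|=3, |26-22|=4, |18-17|=1
Sum = 26
MAE = 26/7 = 26/7

26/7


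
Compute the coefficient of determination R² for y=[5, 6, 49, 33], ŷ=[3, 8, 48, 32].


ȳ = 23.25
SS_res = Σ(y-ŷ)² = 10
SS_tot = Σ(y-ȳ)² = 1388.75
R² = 1 - SS_res/SS_tot = 1 - 0.0072 = 0.9928

0.9928


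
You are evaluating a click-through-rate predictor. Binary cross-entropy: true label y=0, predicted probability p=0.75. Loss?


BCE = -[y·ln(p) + (1-y)·ln(1-p)]
= -0 - 1·ln(1-0.75)
= -ln(0.25) = 1.3863

1.3863


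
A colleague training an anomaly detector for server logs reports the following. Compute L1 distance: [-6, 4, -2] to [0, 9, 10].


d = |-6-0| + |4-9| + |-2-10|
  = 6 + 5 + 12
  = 23

23


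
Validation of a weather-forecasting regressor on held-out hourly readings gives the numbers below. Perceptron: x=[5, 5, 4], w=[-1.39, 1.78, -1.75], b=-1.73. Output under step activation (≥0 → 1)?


z = (5)·(-1.39) + (5)·(1.78) + (4)·(-1.75) - 1.73
  = -6.78
step(z) = 0 (z<0)

0


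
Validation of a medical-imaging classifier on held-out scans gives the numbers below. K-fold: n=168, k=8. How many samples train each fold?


Fold size = 168/8 = 21
Training per fold = 168 - 21 = 147

147


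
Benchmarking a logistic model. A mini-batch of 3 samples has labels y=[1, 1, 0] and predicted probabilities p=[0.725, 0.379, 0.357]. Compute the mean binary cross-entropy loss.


L[0] = -ln(0.725) = 0.3216
L[1] = -ln(0.379) = 0.9702
L[2] = -ln(1-0.357) = -ln(0.643) = 0.4416
mean = (0.3216 + 0.9702 + 0.4416)/3 = 0.5778

0.5778


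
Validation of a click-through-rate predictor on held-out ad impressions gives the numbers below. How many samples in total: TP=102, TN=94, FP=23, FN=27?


Total = TP + TN + FP + FN
= 102 + 94 + 23 + 27
= 246
(Predicted positive: 125, predicted negative: 121)

246


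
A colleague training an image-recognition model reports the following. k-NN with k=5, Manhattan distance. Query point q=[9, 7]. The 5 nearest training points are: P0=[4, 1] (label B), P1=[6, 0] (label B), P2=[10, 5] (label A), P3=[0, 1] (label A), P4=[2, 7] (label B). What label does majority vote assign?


d(q,P0) = 11  (label B)
d(q,P1) = 10  (label B)
d(q,P2) = 3  (label A)
d(q,P3) = 15  (label A)
d(q,P4) = 7  (label B)
Votes: A=2, B=3
Majority → B

B


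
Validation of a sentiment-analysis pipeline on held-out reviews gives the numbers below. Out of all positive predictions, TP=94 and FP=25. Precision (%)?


Precision = TP/(TP+FP)
= 94/(94+25)
= 94/119 = 78.99%

78.99%


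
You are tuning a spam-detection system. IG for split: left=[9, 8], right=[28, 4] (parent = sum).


Parent = [37, 12], H_parent = 0.8031
H_left = 0.9975 (n=17), H_right = 0.5436 (n=32)
H_children = (17/49)·0.9975 + (32/49)·0.5436 = 0.7011
IG = 0.8031 - 0.7011 = 0.102

0.102


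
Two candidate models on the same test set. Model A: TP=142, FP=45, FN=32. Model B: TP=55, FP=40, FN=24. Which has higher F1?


Model A: P=142/187=0.7594, R=142/174=0.8161, F1=2PR/(P+R)=2TP/(2TP+FP+FN)=284/361=0.7867
Model B: P=55/95=0.5789, R=55/79=0.6962, F1=2PR/(P+R)=2TP/(2TP+FP+FN)=110/174=0.6322
0.7867 > 0.6322 → Model A

Model A


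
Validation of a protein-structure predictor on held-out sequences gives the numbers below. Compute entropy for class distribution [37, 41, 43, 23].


Probabilities: [37/144, 41/144, 43/144, 23/144] ≈ [0.2569, 0.2847, 0.2986, 0.1597]
H = -((37/144)·log₂(37/144) + (41/144)·log₂(41/144) + (43/144)·log₂(43/144) + (23/144)·log₂(23/144))
  = 1.9631 bits

1.9631 bits


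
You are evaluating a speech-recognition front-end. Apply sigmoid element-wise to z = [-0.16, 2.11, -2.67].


σ(-0.16) = 1/(1+e^0.16) = 0.4601
σ(2.11) = 1/(1+e^-2.11) = 0.8919
σ(-2.67) = 1/(1+e^2.67) = 0.0648
result = [0.4601, 0.8919, 0.0648]

[0.4601, 0.8919, 0.0648]


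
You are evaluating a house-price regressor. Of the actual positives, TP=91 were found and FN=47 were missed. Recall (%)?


Recall = TP/(TP+FN)
= 91/(91+47)
= 91/138 = 65.94%

65.94%


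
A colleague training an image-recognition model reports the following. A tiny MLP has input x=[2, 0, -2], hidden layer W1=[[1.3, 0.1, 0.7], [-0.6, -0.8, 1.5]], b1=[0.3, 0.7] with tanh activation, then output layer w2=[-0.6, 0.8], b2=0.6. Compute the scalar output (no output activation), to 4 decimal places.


z1[0] = (1.3)·(2) + (0.1)·(0) + (0.7)·(-2) + 0.3 = 1.5
z1[1] = (-0.6)·(2) + (-0.8)·(0) + (1.5)·(-2) + 0.7 = -3.5
h = tanh(z1) = [0.9051, -0.9982]
output = (-0.6)·(0.9051) + (0.8)·(-0.9982) + 0.6 = -0.7416

-0.7416


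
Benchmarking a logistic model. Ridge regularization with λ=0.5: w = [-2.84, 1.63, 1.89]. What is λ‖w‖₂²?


‖w‖₂² = (-2.84)² + (1.63)² + (1.89)²
     = 8.0656 + 2.6569 + 3.5721
     = 14.2946
λ·‖w‖₂² = 0.5·14.2946 = 7.1473

7.1473


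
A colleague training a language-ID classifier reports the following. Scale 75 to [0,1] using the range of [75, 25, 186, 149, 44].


min=25, max=186
(75-25)/(186-25) = 50/161 = 0.3106

0.3106


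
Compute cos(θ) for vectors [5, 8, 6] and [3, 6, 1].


A·B = 5·3 + 8·6 + 6·1 = 69
‖A‖ = √125 = 11.1803, ‖B‖ = √46 = 6.7823
cos = 69/(√125·√46) = 69/√5750 = 0.9099

0.9099


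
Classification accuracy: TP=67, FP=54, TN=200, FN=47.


Accuracy = (TP+TN)/(TP+TN+FP+FN)
= (67+200)/(368)
= 267/368 = 72.55%

72.55%


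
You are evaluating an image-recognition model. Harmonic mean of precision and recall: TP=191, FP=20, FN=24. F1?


Precision = 191/211 = 0.9052
Recall = 191/215 = 0.8884
F1 = 2·P·R/(P+R) = 2·TP/(2·TP+FP+FN) = 382/(382+20+24) = 382/426 = 0.8967

0.8967


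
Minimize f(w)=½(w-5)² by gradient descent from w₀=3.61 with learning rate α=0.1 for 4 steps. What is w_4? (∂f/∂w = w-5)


step 1: grad = 3.61-5 = -1.39; w = 3.61 - 0.1·(-1.39) = 3.749
step 2: grad = 3.749-5 = -1.251; w = 3.749 - 0.1·(-1.251) = 3.8741
step 3: grad = 3.8741-5 = -1.1259; w = 3.8741 - 0.1·(-1.1259) = 3.98669
step 4: grad = 3.98669-5 = -1.01331; w = 3.98669 - 0.1·(-1.01331) = 4.088021

4.088021


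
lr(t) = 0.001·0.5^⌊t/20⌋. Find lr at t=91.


n_drops = ⌊91/20⌋ = 4
lr = 0.001·0.5^4 = 0.001·0.0625 = 0.0000625

0.0000625


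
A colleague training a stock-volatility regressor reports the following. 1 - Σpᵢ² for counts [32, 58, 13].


Probabilities: [32/103, 58/103, 13/103] ≈ [0.3107, 0.5631, 0.1262]
Σpᵢ² = (1024 + 3364 + 169)/103² = 4557/10609
Gini = 1 - Σpᵢ² = 1 - 4557/10609 = 0.5705

0.5705


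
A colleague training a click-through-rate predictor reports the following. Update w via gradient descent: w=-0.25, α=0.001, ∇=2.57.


w_new = w - α·∇
= -0.25 - 0.001·2.57
= -0.25 - 0.00257
= -0.25257

-0.25257


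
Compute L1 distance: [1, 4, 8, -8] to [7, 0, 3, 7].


d = |1-7| + |4-0| + |8-3| + |-8-7|
  = 6 + 4 + 5 + 15
  = 30

30


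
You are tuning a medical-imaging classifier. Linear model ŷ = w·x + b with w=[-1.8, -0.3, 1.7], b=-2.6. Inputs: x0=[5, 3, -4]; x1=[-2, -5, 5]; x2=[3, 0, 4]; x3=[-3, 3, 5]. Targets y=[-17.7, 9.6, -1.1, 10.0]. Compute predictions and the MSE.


ŷ0 = (-1.8)·(5) + (-0.3)·(3) + (1.7)·(-4) - 2.6 = -19.3
ŷ1 = (-1.8)·(-2) + (-0.3)·(-5) + (1.7)·(5) - 2.6 = 11.0
ŷ2 = (-1.8)·(3) + (-0.3)·(0) + (1.7)·(4) - 2.6 = -1.2
ŷ3 = (-1.8)·(-3) + (-0.3)·(3) + (1.7)·(5) - 2.6 = 10.4
errors² = [2.56, 1.96, 0.01, 0.16]
MSE = 4.6900/4 = 1.1725

1.1725


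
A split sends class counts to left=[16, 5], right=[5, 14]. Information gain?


Parent = [21, 19], H_parent = 0.9982
H_left = 0.7919 (n=21), H_right = 0.8315 (n=19)
H_children = (21/40)·0.7919 + (19/40)·0.8315 = 0.8107
IG = 0.9982 - 0.8107 = 0.1875

0.1875


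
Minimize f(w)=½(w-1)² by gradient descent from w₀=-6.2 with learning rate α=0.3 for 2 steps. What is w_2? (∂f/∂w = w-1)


step 1: grad = -6.2-1 = -7.2; w = -6.2 - 0.3·(-7.2) = -4.04
step 2: grad = -4.04-1 = -5.04; w = -4.04 - 0.3·(-5.04) = -2.528

-2.528


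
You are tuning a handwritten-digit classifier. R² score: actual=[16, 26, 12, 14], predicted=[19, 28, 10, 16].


ȳ = 17
SS_res = Σ(y-ŷ)² = 21
SS_tot = Σ(y-ȳ)² = 116
R² = 1 - SS_res/SS_tot = 1 - 0.181 = 0.819

0.819


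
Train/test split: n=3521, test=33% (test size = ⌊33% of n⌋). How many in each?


Test = ⌊3521·33/100⌋ = 1161
Train = 3521 - 1161 = 2360

Train: 2360, Test: 1161


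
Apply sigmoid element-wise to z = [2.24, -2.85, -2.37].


σ(2.24) = 1/(1+e^-2.24) = 0.9038
σ(-2.85) = 1/(1+e^2.85) = 0.0547
σ(-2.37) = 1/(1+e^2.37) = 0.0855
result = [0.9038, 0.0547, 0.0855]

[0.9038, 0.0547, 0.0855]


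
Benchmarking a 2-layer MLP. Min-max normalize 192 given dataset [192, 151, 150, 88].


min=88, max=192
(192-88)/(192-88) = 104/104 = 1.0

1.0


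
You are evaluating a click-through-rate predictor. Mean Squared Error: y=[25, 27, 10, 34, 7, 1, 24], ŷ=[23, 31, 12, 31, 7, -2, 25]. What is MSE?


Squared errors: (25-23)²=4, (27-31)²=16, (10-12)²=4, (34-31)²=9, (7-7)²=0, (1+ 2)²=9, (24-25)²=1
Sum = 43
MSE = 43/7 = 43/7

43/7


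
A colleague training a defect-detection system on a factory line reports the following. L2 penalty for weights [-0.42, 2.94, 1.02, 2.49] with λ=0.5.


‖w‖₂² = (-0.42)² + (2.94)² + (1.02)² + (2.49)²
     = 0.1764 + 8.6436 + 1.0404 + 6.2001
     = 16.0605
λ·‖w‖₂² = 0.5·16.0605 = 8.03025

8.03025


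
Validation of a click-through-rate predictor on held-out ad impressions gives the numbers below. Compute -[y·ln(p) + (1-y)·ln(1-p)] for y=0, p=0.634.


BCE = -[y·ln(p) + (1-y)·ln(1-p)]
= -0 - 1·ln(1-0.634)
= -ln(0.366) = 1.0051

1.0051


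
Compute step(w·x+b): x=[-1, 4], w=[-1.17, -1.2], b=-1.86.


z = (-1)·(-1.17) + (4)·(-1.2) - 1.86
  = -5.49
step(z) = 0 (z<0)

0


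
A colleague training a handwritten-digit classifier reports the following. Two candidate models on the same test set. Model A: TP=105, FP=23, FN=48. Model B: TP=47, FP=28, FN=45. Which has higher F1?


Model A: P=105/128=0.8203, R=105/153=0.6863, F1=2PR/(P+R)=2TP/(2TP+FP+FN)=210/281=0.7473
Model B: P=47/75=0.6267, R=47/92=0.5109, F1=2PR/(P+R)=2TP/(2TP+FP+FN)=94/167=0.5629
0.7473 > 0.5629 → Model A

Model A


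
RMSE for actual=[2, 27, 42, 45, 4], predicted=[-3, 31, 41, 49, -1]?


MSE = 83/5 = 16.6
RMSE = √(83/5) = 4.0743

4.0743


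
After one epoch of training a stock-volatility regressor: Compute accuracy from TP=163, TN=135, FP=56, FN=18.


Accuracy = (TP+TN)/(TP+TN+FP+FN)
= (163+135)/(372)
= 298/372 = 80.11%

80.11%


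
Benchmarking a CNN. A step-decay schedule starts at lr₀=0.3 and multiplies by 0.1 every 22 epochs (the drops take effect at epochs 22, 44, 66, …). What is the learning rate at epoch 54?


n_drops = ⌊54/22⌋ = 2
lr = 0.3·0.1^2 = 0.3·0.01 = 0.003

0.003


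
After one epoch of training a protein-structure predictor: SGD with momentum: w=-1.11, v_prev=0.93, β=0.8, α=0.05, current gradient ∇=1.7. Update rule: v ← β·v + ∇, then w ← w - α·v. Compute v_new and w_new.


v_new = 0.8·0.93 + 1.7 = 0.744 + 1.7 = 2.444
w_new = -1.11 - 0.05·2.444 = -1.11 - 0.1222 = -1.2322

v_new=2.444, w_new=-1.2322


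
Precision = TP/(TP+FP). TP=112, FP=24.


Precision = TP/(TP+FP)
= 112/(112+24)
= 112/136 = 82.35%

82.35%


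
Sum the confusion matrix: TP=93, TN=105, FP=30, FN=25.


Total = TP + TN + FP + FN
= 93 + 105 + 30 + 25
= 253
(Predicted positive: 123, predicted negative: 130)

253


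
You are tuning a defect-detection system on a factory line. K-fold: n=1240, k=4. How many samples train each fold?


Fold size = 1240/4 = 310
Training per fold = 1240 - 310 = 930

930


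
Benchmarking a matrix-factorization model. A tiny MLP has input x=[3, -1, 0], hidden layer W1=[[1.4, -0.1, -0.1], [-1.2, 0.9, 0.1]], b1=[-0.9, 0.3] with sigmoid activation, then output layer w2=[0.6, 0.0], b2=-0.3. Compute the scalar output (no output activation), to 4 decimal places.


z1[0] = (1.4)·(3) + (-0.1)·(-1) + (-0.1)·(0) - 0.9 = 3.4
z1[1] = (-1.2)·(3) + (0.9)·(-1) + (0.1)·(0) + 0.3 = -4.2
h = sigmoid(z1) = [0.9677, 0.0148]
output = (0.6)·(0.9677) + (0.0)·(0.0148) - 0.3 = 0.2806

0.2806


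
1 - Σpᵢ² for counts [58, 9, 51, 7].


Probabilities: [58/125, 9/125, 51/125, 7/125] ≈ [0.464, 0.072, 0.408, 0.056]
Σpᵢ² = (3364 + 81 + 2601 + 49)/125² = 6095/15625
Gini = 1 - Σpᵢ² = 1 - 6095/15625 = 0.6099

0.6099


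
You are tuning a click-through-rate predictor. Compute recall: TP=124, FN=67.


Recall = TP/(TP+FN)
= 124/(124+67)
= 124/191 = 64.92%

64.92%


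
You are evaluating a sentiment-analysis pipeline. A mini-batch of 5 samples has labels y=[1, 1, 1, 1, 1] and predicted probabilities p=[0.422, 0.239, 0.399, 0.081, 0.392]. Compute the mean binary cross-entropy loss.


L[0] = -ln(0.422) = 0.8627
L[1] = -ln(0.239) = 1.4313
L[2] = -ln(0.399) = 0.9188
L[3] = -ln(0.081) = 2.5133
L[4] = -ln(0.392) = 0.9365
mean = (0.8627 + 1.4313 + 0.9188 + 2.5133 + 0.9365)/5 = 1.3325

1.3325


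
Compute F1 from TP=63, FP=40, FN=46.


Precision = 63/103 = 0.6117
Recall = 63/109 = 0.578
F1 = 2·P·R/(P+R) = 2·TP/(2·TP+FP+FN) = 126/(126+40+46) = 126/212 = 0.5943

0.5943


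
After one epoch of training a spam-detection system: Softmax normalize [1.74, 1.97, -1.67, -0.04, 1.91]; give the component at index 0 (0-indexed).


Exponentials: e^1.74=5.6973, e^1.97=7.1707, e^-1.67=0.1882, e^-0.04=0.9608, e^1.91=6.7531
Sum = 20.7701
Softmax = [0.2743, 0.3452, 0.0091, 0.0463, 0.3251]
p[0] = 5.6973/20.7701 = 0.2743

0.2743


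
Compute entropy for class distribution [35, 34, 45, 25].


Probabilities: [35/139, 34/139, 45/139, 25/139] ≈ [0.2518, 0.2446, 0.3237, 0.1799]
H = -((35/139)·log₂(35/139) + (34/139)·log₂(34/139) + (45/139)·log₂(45/139) + (25/139)·log₂(25/139))
  = 1.9698 bits

1.9698 bits


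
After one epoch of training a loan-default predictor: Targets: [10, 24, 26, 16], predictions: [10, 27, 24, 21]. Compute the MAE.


Absolute errors: |10-10|=0, |24-27|=3, |26-24|=2, |16-21|=5
Sum = 10
MAE = 10/4 = 5/2

5/2


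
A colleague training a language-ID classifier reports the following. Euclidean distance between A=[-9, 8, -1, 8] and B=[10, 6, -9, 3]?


d = √((-9-10)² + (8-6)² + (-1+ 9)² + (8-3)²)
  = √(361 + 4 + 64 + 25)
  = √454 = 21.3073

21.3073


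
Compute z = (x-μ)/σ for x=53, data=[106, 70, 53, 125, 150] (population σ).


μ = 100.8, σ = 35.4028
z = (53 - 100.8)/35.4028 = -1.3502

-1.3502


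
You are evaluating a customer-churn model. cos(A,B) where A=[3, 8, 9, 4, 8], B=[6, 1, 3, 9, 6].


A·B = 3·6 + 8·1 + 9·3 + 4·9 + 8·6 = 137
‖A‖ = √234 = 15.2971, ‖B‖ = √163 = 12.7671
cos = 137/(√234·√163) = 137/√38142 = 0.7015

0.7015


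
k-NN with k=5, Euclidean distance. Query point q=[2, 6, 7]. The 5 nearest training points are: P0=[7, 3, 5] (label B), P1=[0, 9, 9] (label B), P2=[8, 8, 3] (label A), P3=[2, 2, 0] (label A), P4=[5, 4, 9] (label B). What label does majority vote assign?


d(q,P0) = 6.1644  (label B)
d(q,P1) = 4.1231  (label B)
d(q,P2) = 7.4833  (label A)
d(q,P3) = 8.0623  (label A)
d(q,P4) = 4.1231  (label B)
Votes: A=2, B=3
Majority → B

B


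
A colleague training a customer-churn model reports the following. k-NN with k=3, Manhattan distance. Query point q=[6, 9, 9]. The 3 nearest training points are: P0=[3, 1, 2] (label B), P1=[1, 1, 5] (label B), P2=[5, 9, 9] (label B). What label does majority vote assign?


d(q,P0) = 18  (label B)
d(q,P1) = 17  (label B)
d(q,P2) = 1  (label B)
Votes: A=0, B=3
Majority → B

B


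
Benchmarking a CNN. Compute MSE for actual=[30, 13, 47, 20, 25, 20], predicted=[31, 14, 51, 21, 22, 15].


Squared errors: (30-31)²=1, (13-14)²=1, (47-51)²=16, (20-21)²=1, (25-22)²=9, (20-15)²=25
Sum = 53
MSE = 53/6 = 53/6

53/6


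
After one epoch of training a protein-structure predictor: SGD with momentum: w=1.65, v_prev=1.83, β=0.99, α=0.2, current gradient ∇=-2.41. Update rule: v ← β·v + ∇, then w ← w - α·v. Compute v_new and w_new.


v_new = 0.99·1.83 - 2.41 = 1.8117 - 2.41 = -0.5983
w_new = 1.65 - 0.2·-0.5983 = 1.65 + 0.11966 = 1.76966

v_new=-0.5983, w_new=1.76966


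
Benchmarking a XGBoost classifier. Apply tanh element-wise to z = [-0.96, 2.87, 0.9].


tanh(-0.96) = -0.7443
tanh(2.87) = 0.9936
tanh(0.9) = 0.7163
result = [-0.7443, 0.9936, 0.7163]

[-0.7443, 0.9936, 0.7163]


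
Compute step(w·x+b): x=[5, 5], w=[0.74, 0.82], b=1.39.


z = (5)·(0.74) + (5)·(0.82) + 1.39
  = 9.19
step(z) = 1 (z≥0)

1


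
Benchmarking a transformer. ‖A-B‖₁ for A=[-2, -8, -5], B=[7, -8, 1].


d = |-2-7| + |-8+ 8| + |-5-1|
  = 9 + 0 + 6
  = 15

15


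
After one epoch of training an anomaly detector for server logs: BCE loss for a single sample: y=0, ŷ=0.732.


BCE = -[y·ln(p) + (1-y)·ln(1-p)]
= -0 - 1·ln(1-0.732)
= -ln(0.268) = 1.3168

1.3168
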